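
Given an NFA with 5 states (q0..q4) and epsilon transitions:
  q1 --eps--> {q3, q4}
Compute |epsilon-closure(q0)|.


Starting from q0
Initialize closure = {q0}
q0 has no outgoing epsilon transitions -> nothing to add
Final closure: {q0}
Size = 1

1


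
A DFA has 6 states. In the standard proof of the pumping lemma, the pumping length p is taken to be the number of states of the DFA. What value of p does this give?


Pumping lemma for regular languages (standard proof):
Take p = |Q|, the number of DFA states.
Any string of length >= |Q| passes through |Q|+1 states while reading its first |Q| symbols,
so by pigeonhole some state repeats, giving the loop that can be pumped.
Here |Q| = 6
Therefore the proof uses p = 6

6


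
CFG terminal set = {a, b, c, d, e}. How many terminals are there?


Terminal symbols: a, b, c, d, e
Counting each: a (#1), b (#2), c (#3), d (#4), e (#5)
Total = 5

5


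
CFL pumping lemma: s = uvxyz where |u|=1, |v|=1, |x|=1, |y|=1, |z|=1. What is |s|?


|s| = |u| + |v| + |x| + |y| + |z|
= 1 + 1 + 1 + 1 + 1
= 2 + 1 + 2
= 3 + 2
= 5

5


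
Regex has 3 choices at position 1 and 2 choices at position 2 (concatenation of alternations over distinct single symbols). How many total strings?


First group: 3 alternatives
Second group: 2 alternatives
Concatenation: each choice from group 1 pairs with each from group 2
Total = 3 x 2 = 6

6


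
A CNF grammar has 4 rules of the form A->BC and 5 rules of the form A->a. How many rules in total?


CNF allows two rule forms:
  A -> BC (binary): 4 rules
  A -> a (terminal): 5 rules
Total = 4 + 5 = 9

9


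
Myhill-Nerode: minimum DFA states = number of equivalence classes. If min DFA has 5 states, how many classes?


Myhill-Nerode theorem:
Number of equivalence classes = number of states in minimal DFA
Minimal DFA states = 5
Therefore equivalence classes = 5

5


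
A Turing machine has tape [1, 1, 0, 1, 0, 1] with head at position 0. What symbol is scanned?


Tape: [1, 1, 0, 1, 0, 1]
Positions: 0 1 2 3 4 5
Values:    1 1 0 1 0 1
Head at position 0
tape[0] = 1

1


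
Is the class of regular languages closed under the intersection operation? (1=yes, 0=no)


Regular languages are closed under:
- Union (DFA product construction)
- Intersection (DFA product construction)
- Complement (swap accept/reject states)
- Concatenation (NFA construction)
- Kleene star (NFA construction)
intersection is in this list
Therefore: closed

1


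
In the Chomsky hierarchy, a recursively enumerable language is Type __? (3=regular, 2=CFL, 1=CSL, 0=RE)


Chomsky hierarchy levels:
  Type 3: Regular (DFA/NFA/regex)
  Type 2: Context-free (PDA)
  Type 1: Context-sensitive
  Type 0: Recursively enumerable (TM)
'recursively enumerable' corresponds to Type 0

0


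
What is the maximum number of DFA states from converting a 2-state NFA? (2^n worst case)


NFA has 2 states
Subset construction: each DFA state = subset of NFA states
Maximum subsets = 2^2
2^2 = 4

4


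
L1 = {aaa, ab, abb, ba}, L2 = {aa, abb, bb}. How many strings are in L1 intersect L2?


L1 = {aaa, ab, abb, ba}
L2 = {aa, abb, bb}
Checking each string in L1 against L2:
  'aaa': in L2? No
  'ab': in L2? No
  'abb': in L2? Yes
  'ba': in L2? No
Intersection = {abb}
|L1 ∩ L2| = 1

1


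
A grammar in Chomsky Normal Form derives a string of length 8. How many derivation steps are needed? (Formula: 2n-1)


Chomsky Normal Form derivation:
String length n = 8
Each step either:
  - Splits a nonterminal into two (n-1 such steps)
  - Converts a nonterminal to terminal (n such steps)
Total = (n-1) + n = 2n - 1
= 2(8) - 1
= 16 - 1
= 15

15


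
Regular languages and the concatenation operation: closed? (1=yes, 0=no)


Regular languages are closed under all standard operations:
- Union: Yes (product construction)
- Intersection: Yes (product construction)
- Complement: Yes (swap accept/reject)
- Concatenation: Yes (NFA construction)
Operation: concatenation -> Closed

1


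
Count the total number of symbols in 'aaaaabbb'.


String: 'aaaaabbb'
Counting characters:
  'a' appears 5 time(s)
  'b' appears 3 time(s)
Total length = 5 + 3 = 8

8


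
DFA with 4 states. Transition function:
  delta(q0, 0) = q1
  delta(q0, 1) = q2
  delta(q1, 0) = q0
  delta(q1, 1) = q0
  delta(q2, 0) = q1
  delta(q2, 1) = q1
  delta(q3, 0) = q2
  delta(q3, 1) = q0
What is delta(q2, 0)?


Looking up transition function:
delta(q2, 0) in the table
Row: q2, Column: 0
Result: q1

q1


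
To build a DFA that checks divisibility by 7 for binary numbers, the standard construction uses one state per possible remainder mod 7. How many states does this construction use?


Divisibility by 7 is tracked via the remainder mod 7: 0, 1, ..., 6
The construction assigns one state to each remainder
Number of remainders = 7

7


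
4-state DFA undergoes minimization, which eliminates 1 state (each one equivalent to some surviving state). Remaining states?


Original DFA: 4 states
Redundant states removed: 1
Minimized states = original - removed
= 4 - 1
= 3

3


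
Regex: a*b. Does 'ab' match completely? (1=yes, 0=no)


Pattern: a*b
String: 'ab'
Pattern requires: zero or more 'a's followed by exactly one 'b'
Found 1 leading 'a's
Remaining: 'b'
Remaining is exactly 'b' -> match
Result: 1

1


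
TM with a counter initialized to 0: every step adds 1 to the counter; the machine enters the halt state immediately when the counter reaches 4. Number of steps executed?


Counter starts at 0. Counting sequence:
  Step 1: counter = 1
  Step 2: counter = 2
  Step 3: counter = 3
  Step 4: counter = 4
Counter reached 4 -> halt
Total steps = 4

4


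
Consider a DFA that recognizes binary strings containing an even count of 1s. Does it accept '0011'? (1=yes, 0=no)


DFA has 2 states: q_even (start, accept=yes) and q_odd
Processing string '0011' character by character:
  Position 0: read '0', 1-count=0 -> q_even (no change)
  Position 1: read '0', 1-count=0 -> q_even (no change)
  Position 2: read '1', 1-count=1 -> q_odd
  Position 3: read '1', 1-count=2 -> q_even
Final state: q_even, total 1s = 2 (even); the DFA requires an even count -> accept

1


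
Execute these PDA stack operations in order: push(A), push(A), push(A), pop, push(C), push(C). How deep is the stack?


Tracing stack operations:
  push(A) -> stack = [A], depth=1
  push(A) -> stack = [A,A], depth=2
  push(A) -> stack = [A,A,A], depth=3
  pop -> removed A, stack = [A,A], depth=2
  push(C) -> stack = [A,A,C], depth=3
  push(C) -> stack = [A,A,C,C], depth=4
Final depth = 4

4


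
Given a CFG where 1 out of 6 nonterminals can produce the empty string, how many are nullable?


Nonterminals: {S, A, B, C, D, E}
A nonterminal is nullable if it can derive epsilon
Counting nullable nonterminals: 1
Total nullable = 1

1


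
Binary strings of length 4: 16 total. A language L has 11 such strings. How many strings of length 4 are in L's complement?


Alphabet: {0,1}
String length: 4
Total strings of length 4 = 2^4 = 16
Strings in L = 11
Complement = total - |L|
= 16 - 11
= 5

5


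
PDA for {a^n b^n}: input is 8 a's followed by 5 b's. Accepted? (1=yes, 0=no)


Language requires equal numbers of a's and b's
PDA pushes for each 'a', pops for each 'b'
Number of a's = 8
Number of b's = 5
8 != 5 -> Reject

0


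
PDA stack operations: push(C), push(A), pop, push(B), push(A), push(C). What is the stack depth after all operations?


Tracing stack operations:
  push(C) -> stack = [C], depth=1
  push(A) -> stack = [C,A], depth=2
  pop -> removed A, stack = [C], depth=1
  push(B) -> stack = [C,B], depth=2
  push(A) -> stack = [C,B,A], depth=3
  push(C) -> stack = [C,B,A,C], depth=4
Final depth = 4

4


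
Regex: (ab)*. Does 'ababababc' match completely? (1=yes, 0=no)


Pattern: (ab)*
String: 'ababababc'
Pattern requires: zero or more repetitions of 'ab'
Length 9 is odd -> cannot be (ab)* -> no match
Result: 0

0


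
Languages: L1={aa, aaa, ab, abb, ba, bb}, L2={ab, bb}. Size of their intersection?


L1 = {aa, aaa, ab, abb, ba, bb}
L2 = {ab, bb}
Checking each string in L1 against L2:
  'aa': in L2? No
  'aaa': in L2? No
  'ab': in L2? Yes
  'abb': in L2? No
  'ba': in L2? No
  'bb': in L2? Yes
Intersection = {ab, bb}
|L1 ∩ L2| = 2

2


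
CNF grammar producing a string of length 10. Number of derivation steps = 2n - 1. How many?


Chomsky Normal Form derivation:
String length n = 10
Each step either:
  - Splits a nonterminal into two (n-1 such steps)
  - Converts a nonterminal to terminal (n such steps)
Total = (n-1) + n = 2n - 1
= 2(10) - 1
= 20 - 1
= 19

19


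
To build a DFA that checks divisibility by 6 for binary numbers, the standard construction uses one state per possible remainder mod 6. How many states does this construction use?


Divisibility by 6 is tracked via the remainder mod 6: 0, 1, ..., 5
The construction assigns one state to each remainder
Number of remainders = 6

6


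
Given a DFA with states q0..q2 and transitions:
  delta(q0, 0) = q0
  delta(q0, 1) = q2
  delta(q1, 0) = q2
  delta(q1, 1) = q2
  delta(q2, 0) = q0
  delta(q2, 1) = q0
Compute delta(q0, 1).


Looking up transition function:
delta(q0, 1) in the table
Row: q0, Column: 1
Result: q2

q2


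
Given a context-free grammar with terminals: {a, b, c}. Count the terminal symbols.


Terminal symbols: a, b, c
Counting each: a (#1), b (#2), c (#3)
Total = 3

3


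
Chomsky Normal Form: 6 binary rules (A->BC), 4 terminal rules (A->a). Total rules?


CNF allows two rule forms:
  A -> BC (binary): 6 rules
  A -> a (terminal): 4 rules
Total = 6 + 4 = 10

10


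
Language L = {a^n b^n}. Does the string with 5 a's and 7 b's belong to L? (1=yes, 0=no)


Language requires equal numbers of a's and b's
PDA pushes for each 'a', pops for each 'b'
Number of a's = 5
Number of b's = 7
5 != 7 -> Reject

0


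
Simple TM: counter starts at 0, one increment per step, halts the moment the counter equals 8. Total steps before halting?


Counter starts at 0. Counting sequence:
  Step 1: counter = 1
  Step 2: counter = 2
  Step 3: counter = 3
  Step 4: counter = 4
  Step 5: counter = 5
  Step 6: counter = 6
  Step 7: counter = 7
  Step 8: counter = 8
Counter reached 8 -> halt
Total steps = 8

8


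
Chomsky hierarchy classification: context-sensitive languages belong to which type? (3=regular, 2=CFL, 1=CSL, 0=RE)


Chomsky hierarchy levels:
  Type 3: Regular (DFA/NFA/regex)
  Type 2: Context-free (PDA)
  Type 1: Context-sensitive
  Type 0: Recursively enumerable (TM)
'context-sensitive' corresponds to Type 1

1


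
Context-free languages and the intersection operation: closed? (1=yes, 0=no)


CFL closure properties:
  Closed under: union, concatenation, Kleene star
  NOT closed under: intersection, complement
Operation 'intersection' is in not-closed list -> No (not closed)

0


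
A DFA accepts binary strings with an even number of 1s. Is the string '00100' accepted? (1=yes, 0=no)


DFA has 2 states: q_even (start, accept=yes) and q_odd
Processing string '00100' character by character:
  Position 0: read '0', 1-count=0 -> q_even (no change)
  Position 1: read '0', 1-count=0 -> q_even (no change)
  Position 2: read '1', 1-count=1 -> q_odd
  Position 3: read '0', 1-count=1 -> q_odd (no change)
  Position 4: read '0', 1-count=1 -> q_odd (no change)
Final state: q_odd, total 1s = 1 (odd); the DFA requires an even count -> reject

0


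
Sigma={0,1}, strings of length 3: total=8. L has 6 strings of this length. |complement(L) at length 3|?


Alphabet: {0,1}
String length: 3
Total strings of length 3 = 2^3 = 8
Strings in L = 6
Complement = total - |L|
= 8 - 6
= 2

2


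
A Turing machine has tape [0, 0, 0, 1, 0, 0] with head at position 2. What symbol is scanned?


Tape: [0, 0, 0, 1, 0, 0]
Positions: 0 1 2 3 4 5
Values:    0 0 0 1 0 0
Head at position 2
tape[2] = 0

0


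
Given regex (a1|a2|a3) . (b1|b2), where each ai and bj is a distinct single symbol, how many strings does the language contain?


First group: 3 alternatives
Second group: 2 alternatives
Concatenation: each choice from group 1 pairs with each from group 2
Total = 3 x 2 = 6

6


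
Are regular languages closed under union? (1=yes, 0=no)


Regular languages are closed under:
- Union (DFA product construction)
- Intersection (DFA product construction)
- Complement (swap accept/reject states)
- Concatenation (NFA construction)
- Kleene star (NFA construction)
union is in this list
Therefore: closed

1


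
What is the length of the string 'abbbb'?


String: 'abbbb'
Counting characters:
  'a' appears 1 time(s)
  'b' appears 4 time(s)
Total length = 1 + 4 = 5

5


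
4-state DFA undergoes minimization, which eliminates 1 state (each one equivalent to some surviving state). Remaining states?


Original DFA: 4 states
Redundant states removed: 1
Minimized states = original - removed
= 4 - 1
= 3

3


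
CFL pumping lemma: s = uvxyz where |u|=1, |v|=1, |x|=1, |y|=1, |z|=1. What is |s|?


|s| = |u| + |v| + |x| + |y| + |z|
= 1 + 1 + 1 + 1 + 1
= 2 + 1 + 2
= 3 + 2
= 5

5


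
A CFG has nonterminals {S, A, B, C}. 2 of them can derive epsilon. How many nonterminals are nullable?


Nonterminals: {S, A, B, C}
A nonterminal is nullable if it can derive epsilon
Counting nullable nonterminals: 2
Total nullable = 2

2


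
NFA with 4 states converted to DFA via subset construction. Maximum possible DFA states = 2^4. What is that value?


NFA has 4 states
Subset construction: each DFA state = subset of NFA states
Maximum subsets = 2^4
2^4 = 16

16


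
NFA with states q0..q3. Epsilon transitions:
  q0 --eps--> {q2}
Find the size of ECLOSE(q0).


Starting from q0
Initialize closure = {q0}
Follow epsilon from q0 -> add q2
Final closure: {q0, q2}
Size = 2

2


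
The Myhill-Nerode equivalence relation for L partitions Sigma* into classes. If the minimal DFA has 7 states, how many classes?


Myhill-Nerode theorem:
Number of equivalence classes = number of states in minimal DFA
Minimal DFA states = 7
Therefore equivalence classes = 7

7


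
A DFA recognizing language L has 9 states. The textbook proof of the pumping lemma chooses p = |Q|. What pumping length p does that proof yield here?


Pumping lemma for regular languages (standard proof):
Take p = |Q|, the number of DFA states.
Any string of length >= |Q| passes through |Q|+1 states while reading its first |Q| symbols,
so by pigeonhole some state repeats, giving the loop that can be pumped.
Here |Q| = 9
Therefore the proof uses p = 9

9


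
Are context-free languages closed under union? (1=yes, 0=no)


CFL closure properties:
  Closed under: union, concatenation, Kleene star
  NOT closed under: intersection, complement
Operation 'union' is in closed list -> Yes (closed)

1


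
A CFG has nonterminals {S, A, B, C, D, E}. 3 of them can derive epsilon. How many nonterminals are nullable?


Nonterminals: {S, A, B, C, D, E}
A nonterminal is nullable if it can derive epsilon
Counting nullable nonterminals: 3
Total nullable = 3

3


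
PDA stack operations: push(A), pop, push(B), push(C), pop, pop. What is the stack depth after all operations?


Tracing stack operations:
  push(A) -> stack = [A], depth=1
  pop -> removed A, stack = [], depth=0
  push(B) -> stack = [B], depth=1
  push(C) -> stack = [B,C], depth=2
  pop -> removed C, stack = [B], depth=1
  pop -> removed B, stack = [], depth=0
Final depth = 0

0


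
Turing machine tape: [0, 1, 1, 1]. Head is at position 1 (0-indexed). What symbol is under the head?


Tape: [0, 1, 1, 1]
Positions: 0 1 2 3
Values:    0 1 1 1
Head at position 1
tape[1] = 1

1


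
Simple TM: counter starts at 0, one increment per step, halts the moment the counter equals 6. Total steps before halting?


Counter starts at 0. Counting sequence:
  Step 1: counter = 1
  Step 2: counter = 2
  Step 3: counter = 3
  Step 4: counter = 4
  Step 5: counter = 5
  Step 6: counter = 6
Counter reached 6 -> halt
Total steps = 6

6


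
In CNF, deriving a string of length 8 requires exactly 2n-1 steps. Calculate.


Chomsky Normal Form derivation:
String length n = 8
Each step either:
  - Splits a nonterminal into two (n-1 such steps)
  - Converts a nonterminal to terminal (n such steps)
Total = (n-1) + n = 2n - 1
= 2(8) - 1
= 16 - 1
= 15

15


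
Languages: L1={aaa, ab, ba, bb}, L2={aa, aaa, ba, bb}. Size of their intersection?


L1 = {aaa, ab, ba, bb}
L2 = {aa, aaa, ba, bb}
Checking each string in L1 against L2:
  'aaa': in L2? Yes
  'ab': in L2? No
  'ba': in L2? Yes
  'bb': in L2? Yes
Intersection = {aaa, ba, bb}
|L1 ∩ L2| = 3

3


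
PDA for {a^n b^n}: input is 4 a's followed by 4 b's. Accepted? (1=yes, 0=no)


Language requires equal numbers of a's and b's
PDA pushes for each 'a', pops for each 'b'
Number of a's = 4
Number of b's = 4
4 == 4 -> Accept

1


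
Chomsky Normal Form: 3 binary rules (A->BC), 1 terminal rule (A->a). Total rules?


CNF allows two rule forms:
  A -> BC (binary): 3 rules
  A -> a (terminal): 1 rule
Total = 3 + 1 = 4

4


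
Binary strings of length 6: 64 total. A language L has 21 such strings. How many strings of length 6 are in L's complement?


Alphabet: {0,1}
String length: 6
Total strings of length 6 = 2^6 = 64
Strings in L = 21
Complement = total - |L|
= 64 - 21
= 43

43


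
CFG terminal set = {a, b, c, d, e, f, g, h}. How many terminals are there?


Terminal symbols: a, b, c, d, e, f, g, h
Counting each: a (#1), b (#2), c (#3), d (#4), e (#5), f (#6), g (#7), h (#8)
Total = 8

8


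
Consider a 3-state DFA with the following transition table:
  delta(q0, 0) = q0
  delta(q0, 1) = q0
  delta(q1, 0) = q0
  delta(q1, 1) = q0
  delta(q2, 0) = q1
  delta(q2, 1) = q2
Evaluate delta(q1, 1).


Looking up transition function:
delta(q1, 1) in the table
Row: q1, Column: 1
Result: q0

q0


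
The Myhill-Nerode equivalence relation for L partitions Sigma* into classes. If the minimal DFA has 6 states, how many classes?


Myhill-Nerode theorem:
Number of equivalence classes = number of states in minimal DFA
Minimal DFA states = 6
Therefore equivalence classes = 6

6


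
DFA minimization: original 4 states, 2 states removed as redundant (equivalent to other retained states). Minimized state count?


Original DFA: 4 states
Redundant states removed: 2
Minimized states = original - removed
= 4 - 2
= 2

2


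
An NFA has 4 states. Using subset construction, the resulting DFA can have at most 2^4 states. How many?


NFA has 4 states
Subset construction: each DFA state = subset of NFA states
Maximum subsets = 2^4
2^4 = 16

16


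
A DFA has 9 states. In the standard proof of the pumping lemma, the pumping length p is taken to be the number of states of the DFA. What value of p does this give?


Pumping lemma for regular languages (standard proof):
Take p = |Q|, the number of DFA states.
Any string of length >= |Q| passes through |Q|+1 states while reading its first |Q| symbols,
so by pigeonhole some state repeats, giving the loop that can be pumped.
Here |Q| = 9
Therefore the proof uses p = 9

9


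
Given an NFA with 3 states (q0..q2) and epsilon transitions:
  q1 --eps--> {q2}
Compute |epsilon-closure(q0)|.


Starting from q0
Initialize closure = {q0}
q0 has no outgoing epsilon transitions -> nothing to add
Final closure: {q0}
Size = 1

1


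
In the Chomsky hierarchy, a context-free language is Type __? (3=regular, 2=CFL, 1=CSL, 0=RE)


Chomsky hierarchy levels:
  Type 3: Regular (DFA/NFA/regex)
  Type 2: Context-free (PDA)
  Type 1: Context-sensitive
  Type 0: Recursively enumerable (TM)
'context-free' corresponds to Type 2

2


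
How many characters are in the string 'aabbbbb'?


String: 'aabbbbb'
Counting characters:
  'a' appears 2 time(s)
  'b' appears 5 time(s)
Total length = 2 + 5 = 7

7


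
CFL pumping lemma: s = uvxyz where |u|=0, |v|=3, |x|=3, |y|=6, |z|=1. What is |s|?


|s| = |u| + |v| + |x| + |y| + |z|
= 0 + 3 + 3 + 6 + 1
= 3 + 3 + 7
= 6 + 7
= 13

13


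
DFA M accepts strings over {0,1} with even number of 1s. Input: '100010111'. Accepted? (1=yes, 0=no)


DFA has 2 states: q_even (start, accept=yes) and q_odd
Processing string '100010111' character by character:
  Position 0: read '1', 1-count=1 -> q_odd
  Position 1: read '0', 1-count=1 -> q_odd (no change)
  Position 2: read '0', 1-count=1 -> q_odd (no change)
  Position 3: read '0', 1-count=1 -> q_odd (no change)
  Position 4: read '1', 1-count=2 -> q_even
  Position 5: read '0', 1-count=2 -> q_even (no change)
  Position 6: read '1', 1-count=3 -> q_odd
  Position 7: read '1', 1-count=4 -> q_even
  Position 8: read '1', 1-count=5 -> q_odd
Final state: q_odd, total 1s = 5 (odd); the DFA requires an even count -> reject

0


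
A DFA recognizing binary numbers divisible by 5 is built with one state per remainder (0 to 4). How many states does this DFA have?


Divisibility by 5 is tracked via the remainder mod 5: 0, 1, ..., 4
The construction assigns one state to each remainder
Number of remainders = 5

5


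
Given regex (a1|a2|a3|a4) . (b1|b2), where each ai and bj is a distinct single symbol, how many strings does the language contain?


First group: 4 alternatives
Second group: 2 alternatives
Concatenation: each choice from group 1 pairs with each from group 2
Total = 4 x 2 = 8

8


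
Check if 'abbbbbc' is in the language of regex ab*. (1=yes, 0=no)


Pattern: ab*
String: 'abbbbbc'
Pattern requires: exactly one 'a' followed by zero or more 'b's
First char is 'a' -> OK
Rest 'bbbbbc': all b's? No
Result: 0

0


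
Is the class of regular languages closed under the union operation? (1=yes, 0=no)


Regular languages are closed under:
- Union (DFA product construction)
- Intersection (DFA product construction)
- Complement (swap accept/reject states)
- Concatenation (NFA construction)
- Kleene star (NFA construction)
union is in this list
Therefore: closed

1


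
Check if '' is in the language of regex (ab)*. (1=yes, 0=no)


Pattern: (ab)*
String: ''
Pattern requires: zero or more repetitions of 'ab'
Pairs: []
All pairs are 'ab'? Yes
Result: 1

1


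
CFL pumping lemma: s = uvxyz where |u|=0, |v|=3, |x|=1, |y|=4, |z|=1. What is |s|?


|s| = |u| + |v| + |x| + |y| + |z|
= 0 + 3 + 1 + 4 + 1
= 3 + 1 + 5
= 4 + 5
= 9

9


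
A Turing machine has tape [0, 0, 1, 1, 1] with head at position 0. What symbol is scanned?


Tape: [0, 0, 1, 1, 1]
Positions: 0 1 2 3 4
Values:    0 0 1 1 1
Head at position 0
tape[0] = 0

0


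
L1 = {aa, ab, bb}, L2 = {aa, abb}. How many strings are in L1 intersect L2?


L1 = {aa, ab, bb}
L2 = {aa, abb}
Checking each string in L1 against L2:
  'aa': in L2? Yes
  'ab': in L2? No
  'bb': in L2? No
Intersection = {aa}
|L1 ∩ L2| = 1

1


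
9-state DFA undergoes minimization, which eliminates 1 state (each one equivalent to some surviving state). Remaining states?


Original DFA: 9 states
Redundant states removed: 1
Minimized states = original - removed
= 9 - 1
= 8

8


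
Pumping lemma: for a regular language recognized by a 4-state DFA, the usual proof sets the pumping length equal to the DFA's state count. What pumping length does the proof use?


Pumping lemma for regular languages (standard proof):
Take p = |Q|, the number of DFA states.
Any string of length >= |Q| passes through |Q|+1 states while reading its first |Q| symbols,
so by pigeonhole some state repeats, giving the loop that can be pumped.
Here |Q| = 4
Therefore the proof uses p = 4

4


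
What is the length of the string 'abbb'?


String: 'abbb'
Counting characters:
  'a' appears 1 time(s)
  'b' appears 3 time(s)
Total length = 1 + 3 = 4

4


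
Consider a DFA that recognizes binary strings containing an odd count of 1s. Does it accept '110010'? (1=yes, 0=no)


DFA has 2 states: q_even (start, accept=no) and q_odd
Processing string '110010' character by character:
  Position 0: read '1', 1-count=1 -> q_odd
  Position 1: read '1', 1-count=2 -> q_even
  Position 2: read '0', 1-count=2 -> q_even (no change)
  Position 3: read '0', 1-count=2 -> q_even (no change)
  Position 4: read '1', 1-count=3 -> q_odd
  Position 5: read '0', 1-count=3 -> q_odd (no change)
Final state: q_odd, total 1s = 3 (odd); the DFA requires an odd count -> accept

1


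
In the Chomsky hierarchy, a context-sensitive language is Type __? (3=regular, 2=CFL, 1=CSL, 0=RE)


Chomsky hierarchy levels:
  Type 3: Regular (DFA/NFA/regex)
  Type 2: Context-free (PDA)
  Type 1: Context-sensitive
  Type 0: Recursively enumerable (TM)
'context-sensitive' corresponds to Type 1

1


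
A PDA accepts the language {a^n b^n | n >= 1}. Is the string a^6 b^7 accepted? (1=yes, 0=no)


Language requires equal numbers of a's and b's
PDA pushes for each 'a', pops for each 'b'
Number of a's = 6
Number of b's = 7
6 != 7 -> Reject

0


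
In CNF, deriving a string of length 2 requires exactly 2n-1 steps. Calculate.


Chomsky Normal Form derivation:
String length n = 2
Each step either:
  - Splits a nonterminal into two (n-1 such steps)
  - Converts a nonterminal to terminal (n such steps)
Total = (n-1) + n = 2n - 1
= 2(2) - 1
= 4 - 1
= 3

3


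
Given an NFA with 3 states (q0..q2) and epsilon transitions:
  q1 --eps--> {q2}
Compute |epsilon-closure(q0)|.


Starting from q0
Initialize closure = {q0}
q0 has no outgoing epsilon transitions -> nothing to add
Final closure: {q0}
Size = 1

1


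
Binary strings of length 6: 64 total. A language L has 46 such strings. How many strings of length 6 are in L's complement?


Alphabet: {0,1}
String length: 6
Total strings of length 6 = 2^6 = 64
Strings in L = 46
Complement = total - |L|
= 64 - 46
= 18

18


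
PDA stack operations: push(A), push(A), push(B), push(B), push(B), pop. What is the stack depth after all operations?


Tracing stack operations:
  push(A) -> stack = [A], depth=1
  push(A) -> stack = [A,A], depth=2
  push(B) -> stack = [A,A,B], depth=3
  push(B) -> stack = [A,A,B,B], depth=4
  push(B) -> stack = [A,A,B,B,B], depth=5
  pop -> removed B, stack = [A,A,B,B], depth=4
Final depth = 4

4


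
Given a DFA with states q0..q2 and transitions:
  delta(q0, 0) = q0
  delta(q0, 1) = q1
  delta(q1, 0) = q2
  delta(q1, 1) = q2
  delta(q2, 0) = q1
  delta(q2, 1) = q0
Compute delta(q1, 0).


Looking up transition function:
delta(q1, 0) in the table
Row: q1, Column: 0
Result: q2

q2


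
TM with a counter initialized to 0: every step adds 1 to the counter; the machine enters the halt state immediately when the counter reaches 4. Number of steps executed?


Counter starts at 0. Counting sequence:
  Step 1: counter = 1
  Step 2: counter = 2
  Step 3: counter = 3
  Step 4: counter = 4
Counter reached 4 -> halt
Total steps = 4

4


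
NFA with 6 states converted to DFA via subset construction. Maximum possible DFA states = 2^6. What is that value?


NFA has 6 states
Subset construction: each DFA state = subset of NFA states
Maximum subsets = 2^6
2^6 = 64

64


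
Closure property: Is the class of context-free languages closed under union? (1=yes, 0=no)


CFL closure properties:
  Closed under: union, concatenation, Kleene star
  NOT closed under: intersection, complement
Operation 'union' is in closed list -> Yes (closed)

1


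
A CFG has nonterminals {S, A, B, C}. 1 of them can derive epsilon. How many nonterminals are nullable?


Nonterminals: {S, A, B, C}
A nonterminal is nullable if it can derive epsilon
Counting nullable nonterminals: 1
Total nullable = 1

1


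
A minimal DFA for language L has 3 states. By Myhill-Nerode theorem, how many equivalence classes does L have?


Myhill-Nerode theorem:
Number of equivalence classes = number of states in minimal DFA
Minimal DFA states = 3
Therefore equivalence classes = 3

3


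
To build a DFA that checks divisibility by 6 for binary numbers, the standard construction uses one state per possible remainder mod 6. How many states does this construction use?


Divisibility by 6 is tracked via the remainder mod 6: 0, 1, ..., 5
The construction assigns one state to each remainder
Number of remainders = 6

6


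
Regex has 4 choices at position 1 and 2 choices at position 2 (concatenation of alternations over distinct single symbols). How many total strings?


First group: 4 alternatives
Second group: 2 alternatives
Concatenation: each choice from group 1 pairs with each from group 2
Total = 4 x 2 = 8

8


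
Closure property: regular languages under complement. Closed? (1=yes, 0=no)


Regular languages are closed under:
- Union (DFA product construction)
- Intersection (DFA product construction)
- Complement (swap accept/reject states)
- Concatenation (NFA construction)
- Kleene star (NFA construction)
complement is in this list
Therefore: closed

1


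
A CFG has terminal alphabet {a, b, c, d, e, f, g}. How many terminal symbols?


Terminal symbols: a, b, c, d, e, f, g
Counting each: a (#1), b (#2), c (#3), d (#4), e (#5), f (#6), g (#7)
Total = 7

7


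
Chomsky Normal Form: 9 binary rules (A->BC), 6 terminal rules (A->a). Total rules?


CNF allows two rule forms:
  A -> BC (binary): 9 rules
  A -> a (terminal): 6 rules
Total = 9 + 6 = 15

15


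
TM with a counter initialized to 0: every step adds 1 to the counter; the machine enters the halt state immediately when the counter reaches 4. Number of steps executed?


Counter starts at 0. Counting sequence:
  Step 1: counter = 1
  Step 2: counter = 2
  Step 3: counter = 3
  Step 4: counter = 4
Counter reached 4 -> halt
Total steps = 4

4


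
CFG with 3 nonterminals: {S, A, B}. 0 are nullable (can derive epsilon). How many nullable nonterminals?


Nonterminals: {S, A, B}
A nonterminal is nullable if it can derive epsilon
Counting nullable nonterminals: 0
Total nullable = 0

0


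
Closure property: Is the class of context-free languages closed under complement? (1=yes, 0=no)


CFL closure properties:
  Closed under: union, concatenation, Kleene star
  NOT closed under: intersection, complement
Operation 'complement' is in not-closed list -> No (not closed)

0


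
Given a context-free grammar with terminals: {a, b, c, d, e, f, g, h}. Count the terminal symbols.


Terminal symbols: a, b, c, d, e, f, g, h
Counting each: a (#1), b (#2), c (#3), d (#4), e (#5), f (#6), g (#7), h (#8)
Total = 8

8


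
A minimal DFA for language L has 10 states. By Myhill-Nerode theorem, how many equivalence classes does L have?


Myhill-Nerode theorem:
Number of equivalence classes = number of states in minimal DFA
Minimal DFA states = 10
Therefore equivalence classes = 10

10


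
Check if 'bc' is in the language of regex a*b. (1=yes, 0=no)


Pattern: a*b
String: 'bc'
Pattern requires: zero or more 'a's followed by exactly one 'b'
Found 0 leading 'a's
Remaining: 'bc'
Remaining is not 'b' -> no match
Result: 0

0


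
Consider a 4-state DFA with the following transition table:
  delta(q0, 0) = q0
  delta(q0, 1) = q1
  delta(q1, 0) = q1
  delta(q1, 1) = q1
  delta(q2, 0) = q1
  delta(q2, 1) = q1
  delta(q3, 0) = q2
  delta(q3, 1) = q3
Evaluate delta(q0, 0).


Looking up transition function:
delta(q0, 0) in the table
Row: q0, Column: 0
Result: q0

q0


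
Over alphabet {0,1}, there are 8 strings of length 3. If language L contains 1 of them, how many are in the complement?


Alphabet: {0,1}
String length: 3
Total strings of length 3 = 2^3 = 8
Strings in L = 1
Complement = total - |L|
= 8 - 1
= 7

7


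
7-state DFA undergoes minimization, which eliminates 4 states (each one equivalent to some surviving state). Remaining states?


Original DFA: 7 states
Redundant states removed: 4
Minimized states = original - removed
= 7 - 4
= 3

3


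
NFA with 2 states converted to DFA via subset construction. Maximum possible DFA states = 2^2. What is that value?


NFA has 2 states
Subset construction: each DFA state = subset of NFA states
Maximum subsets = 2^2
2^2 = 4

4


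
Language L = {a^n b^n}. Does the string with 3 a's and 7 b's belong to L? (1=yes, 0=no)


Language requires equal numbers of a's and b's
PDA pushes for each 'a', pops for each 'b'
Number of a's = 3
Number of b's = 7
3 != 7 -> Reject

0


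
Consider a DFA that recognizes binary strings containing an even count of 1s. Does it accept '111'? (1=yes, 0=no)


DFA has 2 states: q_even (start, accept=yes) and q_odd
Processing string '111' character by character:
  Position 0: read '1', 1-count=1 -> q_odd
  Position 1: read '1', 1-count=2 -> q_even
  Position 2: read '1', 1-count=3 -> q_odd
Final state: q_odd, total 1s = 3 (odd); the DFA requires an even count -> reject

0


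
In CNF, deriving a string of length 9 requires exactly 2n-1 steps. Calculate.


Chomsky Normal Form derivation:
String length n = 9
Each step either:
  - Splits a nonterminal into two (n-1 such steps)
  - Converts a nonterminal to terminal (n such steps)
Total = (n-1) + n = 2n - 1
= 2(9) - 1
= 18 - 1
= 17

17


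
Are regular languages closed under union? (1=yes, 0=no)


Regular languages are closed under:
- Union (DFA product construction)
- Intersection (DFA product construction)
- Complement (swap accept/reject states)
- Concatenation (NFA construction)
- Kleene star (NFA construction)
union is in this list
Therefore: closed

1


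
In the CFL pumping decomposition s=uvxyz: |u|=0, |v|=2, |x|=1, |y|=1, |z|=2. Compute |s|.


|s| = |u| + |v| + |x| + |y| + |z|
= 0 + 2 + 1 + 1 + 2
= 2 + 1 + 3
= 3 + 3
= 6

6


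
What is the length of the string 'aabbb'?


String: 'aabbb'
Counting characters:
  'a' appears 2 time(s)
  'b' appears 3 time(s)
Total length = 2 + 3 = 5

5


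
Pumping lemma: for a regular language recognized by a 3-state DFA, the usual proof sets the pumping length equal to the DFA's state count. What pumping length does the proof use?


Pumping lemma for regular languages (standard proof):
Take p = |Q|, the number of DFA states.
Any string of length >= |Q| passes through |Q|+1 states while reading its first |Q| symbols,
so by pigeonhole some state repeats, giving the loop that can be pumped.
Here |Q| = 3
Therefore the proof uses p = 3

3


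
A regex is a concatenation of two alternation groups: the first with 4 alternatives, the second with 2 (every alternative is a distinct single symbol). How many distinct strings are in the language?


First group: 4 alternatives
Second group: 2 alternatives
Concatenation: each choice from group 1 pairs with each from group 2
Total = 4 x 2 = 8

8


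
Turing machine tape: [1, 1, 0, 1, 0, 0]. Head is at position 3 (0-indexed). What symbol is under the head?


Tape: [1, 1, 0, 1, 0, 0]
Positions: 0 1 2 3 4 5
Values:    1 1 0 1 0 0
Head at position 3
tape[3] = 1

1


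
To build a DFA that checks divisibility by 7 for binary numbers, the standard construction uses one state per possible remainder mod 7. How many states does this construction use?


Divisibility by 7 is tracked via the remainder mod 7: 0, 1, ..., 6
The construction assigns one state to each remainder
Number of remainders = 7

7


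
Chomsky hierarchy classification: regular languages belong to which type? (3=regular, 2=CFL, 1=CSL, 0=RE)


Chomsky hierarchy levels:
  Type 3: Regular (DFA/NFA/regex)
  Type 2: Context-free (PDA)
  Type 1: Context-sensitive
  Type 0: Recursively enumerable (TM)
'regular' corresponds to Type 3

3


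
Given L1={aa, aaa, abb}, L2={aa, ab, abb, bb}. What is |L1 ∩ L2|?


L1 = {aa, aaa, abb}
L2 = {aa, ab, abb, bb}
Checking each string in L1 against L2:
  'aa': in L2? Yes
  'aaa': in L2? No
  'abb': in L2? Yes
Intersection = {aa, abb}
|L1 ∩ L2| = 2

2


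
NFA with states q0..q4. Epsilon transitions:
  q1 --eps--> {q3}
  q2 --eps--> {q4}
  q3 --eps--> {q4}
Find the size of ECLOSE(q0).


Starting from q0
Initialize closure = {q0}
q0 has no outgoing epsilon transitions -> nothing to add
Final closure: {q0}
Size = 1

1


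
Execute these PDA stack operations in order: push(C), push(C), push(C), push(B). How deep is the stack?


Tracing stack operations:
  push(C) -> stack = [C], depth=1
  push(C) -> stack = [C,C], depth=2
  push(C) -> stack = [C,C,C], depth=3
  push(B) -> stack = [C,C,C,B], depth=4
Final depth = 4

4


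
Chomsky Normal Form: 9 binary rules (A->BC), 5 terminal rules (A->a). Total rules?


CNF allows two rule forms:
  A -> BC (binary): 9 rules
  A -> a (terminal): 5 rules
Total = 9 + 5 = 14

14


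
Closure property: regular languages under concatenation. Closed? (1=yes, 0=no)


Regular languages are closed under:
- Union (DFA product construction)
- Intersection (DFA product construction)
- Complement (swap accept/reject states)
- Concatenation (NFA construction)
- Kleene star (NFA construction)
concatenation is in this list
Therefore: closed

1


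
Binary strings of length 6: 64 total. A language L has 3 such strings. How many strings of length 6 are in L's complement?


Alphabet: {0,1}
String length: 6
Total strings of length 6 = 2^6 = 64
Strings in L = 3
Complement = total - |L|
= 64 - 3
= 61

61


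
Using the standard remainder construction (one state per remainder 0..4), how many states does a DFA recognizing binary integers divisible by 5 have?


Divisibility by 5 is tracked via the remainder mod 5: 0, 1, ..., 4
The construction assigns one state to each remainder
Number of remainders = 5

5


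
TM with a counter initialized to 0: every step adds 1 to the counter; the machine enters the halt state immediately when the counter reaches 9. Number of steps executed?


Counter starts at 0. Counting sequence:
  Step 1: counter = 1
  Step 2: counter = 2
  Step 3: counter = 3
  Step 4: counter = 4
  Step 5: counter = 5
  Step 6: counter = 6
  ...
  Step 9: counter = 9
Counter reached 9 -> halt
Total steps = 9

9


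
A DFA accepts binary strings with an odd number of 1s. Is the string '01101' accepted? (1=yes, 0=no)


DFA has 2 states: q_even (start, accept=no) and q_odd
Processing string '01101' character by character:
  Position 0: read '0', 1-count=0 -> q_even (no change)
  Position 1: read '1', 1-count=1 -> q_odd
  Position 2: read '1', 1-count=2 -> q_even
  Position 3: read '0', 1-count=2 -> q_even (no change)
  Position 4: read '1', 1-count=3 -> q_odd
Final state: q_odd, total 1s = 3 (odd); the DFA requires an odd count -> accept

1


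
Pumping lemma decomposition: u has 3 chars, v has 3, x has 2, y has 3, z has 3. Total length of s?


|s| = |u| + |v| + |x| + |y| + |z|
= 3 + 3 + 2 + 3 + 3
= 6 + 2 + 6
= 8 + 6
= 14

14


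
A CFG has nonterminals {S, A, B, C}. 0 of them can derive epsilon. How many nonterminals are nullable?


Nonterminals: {S, A, B, C}
A nonterminal is nullable if it can derive epsilon
Counting nullable nonterminals: 0
Total nullable = 0

0


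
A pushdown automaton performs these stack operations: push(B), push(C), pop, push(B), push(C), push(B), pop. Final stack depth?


Tracing stack operations:
  push(B) -> stack = [B], depth=1
  push(C) -> stack = [B,C], depth=2
  pop -> removed C, stack = [B], depth=1
  push(B) -> stack = [B,B], depth=2
  push(C) -> stack = [B,B,C], depth=3
  push(B) -> stack = [B,B,C,B], depth=4
  pop -> removed B, stack = [B,B,C], depth=3
Final depth = 3

3


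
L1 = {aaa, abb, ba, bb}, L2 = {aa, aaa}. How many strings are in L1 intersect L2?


L1 = {aaa, abb, ba, bb}
L2 = {aa, aaa}
Checking each string in L1 against L2:
  'aaa': in L2? Yes
  'abb': in L2? No
  'ba': in L2? No
  'bb': in L2? No
Intersection = {aaa}
|L1 ∩ L2| = 1

1


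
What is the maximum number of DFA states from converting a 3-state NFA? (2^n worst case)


NFA has 3 states
Subset construction: each DFA state = subset of NFA states
Maximum subsets = 2^3
2^3 = 8

8


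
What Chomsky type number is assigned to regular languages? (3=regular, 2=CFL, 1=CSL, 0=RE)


Chomsky hierarchy levels:
  Type 3: Regular (DFA/NFA/regex)
  Type 2: Context-free (PDA)
  Type 1: Context-sensitive
  Type 0: Recursively enumerable (TM)
'regular' corresponds to Type 3

3
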